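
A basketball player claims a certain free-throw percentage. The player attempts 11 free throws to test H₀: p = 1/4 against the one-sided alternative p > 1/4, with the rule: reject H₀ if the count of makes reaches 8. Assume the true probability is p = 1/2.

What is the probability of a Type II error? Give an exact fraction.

A Type II error is failing to reject when Ha holds: with p = 1/2, β = P(K ≤ 7).
Summing C(11,j)·(1/2)^j·(1/2)^{11-j} for j = 0..7 gives 227/256.

227/256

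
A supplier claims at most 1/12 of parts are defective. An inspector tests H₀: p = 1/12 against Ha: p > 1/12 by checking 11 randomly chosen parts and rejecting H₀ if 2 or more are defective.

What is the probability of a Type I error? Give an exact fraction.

The significance level is the probability, assuming p = 1/12, of seeing 2 or more defectives in 11 draws.
Computing the lower-tail complement: 1 − 285311670611/371504185344 = 86192514733/371504185344.

86192514733/371504185344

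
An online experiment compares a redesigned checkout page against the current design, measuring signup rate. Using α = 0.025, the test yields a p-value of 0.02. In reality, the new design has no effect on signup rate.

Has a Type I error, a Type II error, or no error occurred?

The conventional null hypothesis is that the new design has no effect on signup rate.
Since p = 0.02 < α = 0.025, H₀ is rejected.
H₀ is true (actually the new design has no effect on signup rate).
Rejecting a true H₀ is a Type I error.

Type I error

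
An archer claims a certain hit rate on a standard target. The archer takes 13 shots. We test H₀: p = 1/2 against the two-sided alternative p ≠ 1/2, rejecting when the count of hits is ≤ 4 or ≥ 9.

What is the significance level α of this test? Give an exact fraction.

Under H₀, K ~ Binomial(13, 1/2); α is the probability of landing in either tail, P(K ≤ 4) + P(K ≥ 9).
Each tail has probability (1 + 13 + 78 + 286 + 715)/8192; doubling gives α = 2186/8192 = 1093/4096.

1093/4096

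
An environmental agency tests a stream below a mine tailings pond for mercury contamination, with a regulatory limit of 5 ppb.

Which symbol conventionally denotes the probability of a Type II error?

P(Type II error) = P(fail to reject H₀ | H₀ false) = β.

β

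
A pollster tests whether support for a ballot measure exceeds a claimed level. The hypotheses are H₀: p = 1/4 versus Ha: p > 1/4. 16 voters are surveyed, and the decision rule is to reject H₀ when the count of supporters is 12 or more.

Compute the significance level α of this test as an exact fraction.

163669/4294967296

Under H₀, S ~ Binomial(16, 1/4), and α = P(S ≥ 12).
Summing C(16,j)(1/4)^j(3/4)^{16−j} for j = 12,…,16 gives 163669/4294967296.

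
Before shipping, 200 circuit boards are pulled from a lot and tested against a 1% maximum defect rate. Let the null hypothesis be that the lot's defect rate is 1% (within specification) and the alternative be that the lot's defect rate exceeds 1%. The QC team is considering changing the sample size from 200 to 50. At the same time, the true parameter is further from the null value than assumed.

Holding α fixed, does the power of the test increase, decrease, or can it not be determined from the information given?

The first change alone would make β increase; the second alone would make β decrease. Which effect dominates depends on the magnitudes, which are not given.
Since power = 1 − β, the effect on power is likewise indeterminate.

Cannot be determined from the information given.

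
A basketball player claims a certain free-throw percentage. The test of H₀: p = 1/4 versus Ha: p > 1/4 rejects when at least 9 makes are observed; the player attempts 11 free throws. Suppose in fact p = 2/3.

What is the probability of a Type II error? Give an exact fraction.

1675/2187

A Type II error is failing to reject when Ha holds: with p = 2/3, β = P(S ≤ 8).
Summing C(11,j)·(2/3)^j·(1/3)^{11-j} for j = 0..8 gives 1675/2187.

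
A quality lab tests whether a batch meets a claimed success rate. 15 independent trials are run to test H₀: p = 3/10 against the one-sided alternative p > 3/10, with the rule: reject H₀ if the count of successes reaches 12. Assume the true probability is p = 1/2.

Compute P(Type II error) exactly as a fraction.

503/512

Under the alternative p = 1/2, K ~ Binomial(15, 1/2); β is the probability the test does not reject, P(K < 12).
Equivalently, β = 1 − P(K ≥ 12) = 503/512.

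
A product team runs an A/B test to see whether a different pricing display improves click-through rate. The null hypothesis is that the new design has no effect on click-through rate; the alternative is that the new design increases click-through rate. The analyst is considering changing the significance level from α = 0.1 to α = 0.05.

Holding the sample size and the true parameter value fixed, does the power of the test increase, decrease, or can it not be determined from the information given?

A smaller α moves the rejection region further into the tail. With the alternative true, more outcomes now fall outside the rejection region, so failing to reject becomes more likely.
Since power = 1 − β and β increases, power decreases.

It decreases.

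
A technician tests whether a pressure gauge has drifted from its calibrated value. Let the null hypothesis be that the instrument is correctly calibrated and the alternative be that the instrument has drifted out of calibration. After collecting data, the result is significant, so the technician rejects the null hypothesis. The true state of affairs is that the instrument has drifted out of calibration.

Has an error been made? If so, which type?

No error (correct decision).

The test rejected a false H₀ — the decision matches the true state.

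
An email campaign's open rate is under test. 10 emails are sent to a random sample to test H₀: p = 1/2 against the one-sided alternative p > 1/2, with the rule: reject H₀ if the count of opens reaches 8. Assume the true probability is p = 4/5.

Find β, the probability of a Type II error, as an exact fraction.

3146489/9765625

β = P(fail to reject H₀ | Ha true) = P(X ≤ 7 | p = 4/5), X ~ Binomial(10, 4/5).
Adding the binomial probabilities P(X=0)+…+P(X=7) at p = 4/5 gives 3146489/9765625.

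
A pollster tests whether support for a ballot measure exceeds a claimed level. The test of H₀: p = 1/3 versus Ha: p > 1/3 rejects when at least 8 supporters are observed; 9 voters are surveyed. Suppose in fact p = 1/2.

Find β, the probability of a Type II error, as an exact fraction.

A Type II error is failing to reject when Ha holds: with p = 1/2, β = P(X ≤ 7).
Summing C(9,j)·(1/2)^j·(1/2)^{9-j} for j = 0..7 gives 251/256.

251/256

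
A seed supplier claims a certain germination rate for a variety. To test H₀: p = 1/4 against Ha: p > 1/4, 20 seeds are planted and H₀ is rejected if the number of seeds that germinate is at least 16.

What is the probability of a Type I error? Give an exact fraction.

106249/274877906944

The Type I error probability is α = P(S ≥ 16) computed under H₀, where S ~ Binomial(20, 1/4).
Summing C(20,j)(1/4)^j(3/4)^{20−j} for j = 16,…,20 gives 106249/274877906944.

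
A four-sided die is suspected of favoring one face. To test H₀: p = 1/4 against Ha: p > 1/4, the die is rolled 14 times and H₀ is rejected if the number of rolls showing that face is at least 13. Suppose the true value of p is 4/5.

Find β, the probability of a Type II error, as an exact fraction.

4895556073/6103515625

β = P(fail to reject H₀ | Ha true) = P(S ≤ 12 | p = 4/5), S ~ Binomial(14, 4/5).
Adding the binomial probabilities P(S=0)+…+P(S=12) at p = 4/5 gives 4895556073/6103515625.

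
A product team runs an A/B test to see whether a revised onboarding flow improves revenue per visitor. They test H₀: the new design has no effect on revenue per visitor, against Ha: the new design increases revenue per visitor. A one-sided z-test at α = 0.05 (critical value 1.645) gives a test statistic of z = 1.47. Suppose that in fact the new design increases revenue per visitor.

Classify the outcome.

Since z = 1.47 ≤ z* = 1.645, H₀ is not rejected.
H₀ is false (actually the new design increases revenue per visitor).
Failing to reject a false H₀ is a Type II error.

Type II error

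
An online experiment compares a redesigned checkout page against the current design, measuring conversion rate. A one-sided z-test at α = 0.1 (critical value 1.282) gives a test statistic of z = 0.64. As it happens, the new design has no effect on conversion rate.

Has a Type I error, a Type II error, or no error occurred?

Neither — the decision is correct.

The conventional null hypothesis is that the new design has no effect on conversion rate.
Since z = 0.64 ≤ z* = 1.282, H₀ is not rejected.
H₀ is true (actually the new design has no effect on conversion rate).
The decision matches the true state — no error.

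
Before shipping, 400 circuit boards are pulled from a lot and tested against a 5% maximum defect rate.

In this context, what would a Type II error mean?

A Type II error would mean concluding that the lot's defect rate is 5% (within specification) (or at least failing to establish that the lot's defect rate exceeds 5%) when in fact the lot's defect rate exceeds 5%.

With the conventional null hypothesis that the lot's defect rate is 5% (within specification):
A Type II error is failing to reject H₀ when H₀ is false.
Here that means accepting the lot and shipping it when actually the lot's defect rate exceeds 5%.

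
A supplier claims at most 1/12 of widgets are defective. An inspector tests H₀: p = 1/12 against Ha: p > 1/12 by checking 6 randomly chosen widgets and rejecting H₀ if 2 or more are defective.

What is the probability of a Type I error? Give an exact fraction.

248117/2985984

The significance level is the probability, assuming p = 1/12, of seeing 2 or more defectives in 6 draws.
Computing the lower-tail complement: 1 − 2737867/2985984 = 248117/2985984.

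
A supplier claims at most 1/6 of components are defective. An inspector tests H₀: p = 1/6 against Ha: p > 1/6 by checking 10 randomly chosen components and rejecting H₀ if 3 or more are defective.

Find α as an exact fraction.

566299/2519424

Under H₀, Y ~ Binomial(10, 1/6); the Type I error rate is P(Y ≥ 3).
Via the complement, α = 1 − Σ_{j=0}^{2} C(10,j)(1/6)^j(5/6)^{10-j} = 566299/2519424.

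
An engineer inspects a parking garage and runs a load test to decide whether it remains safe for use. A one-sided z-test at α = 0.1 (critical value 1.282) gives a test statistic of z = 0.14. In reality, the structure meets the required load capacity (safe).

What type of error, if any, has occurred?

No error — this is a correct decision.

The conventional null hypothesis is that the structure meets the required load capacity (safe).
Since z = 0.14 ≤ z* = 1.282, H₀ is not rejected.
H₀ is true (actually the structure meets the required load capacity (safe)).
The decision matches the true state — no error.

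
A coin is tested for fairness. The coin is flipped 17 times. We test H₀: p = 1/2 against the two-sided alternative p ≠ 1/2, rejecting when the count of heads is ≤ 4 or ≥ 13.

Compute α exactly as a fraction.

The significance level is the null-hypothesis probability of the rejection region {≤4} ∪ {≥13}.
Each tail has probability (1 + 17 + 136 + 680 + 2380)/131072; doubling gives α = 6428/131072 = 1607/32768.

1607/32768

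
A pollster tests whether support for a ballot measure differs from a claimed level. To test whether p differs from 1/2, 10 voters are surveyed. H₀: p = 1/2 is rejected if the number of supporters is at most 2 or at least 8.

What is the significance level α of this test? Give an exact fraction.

7/64

α = P(X ≤ 2 or X ≥ 8 | p = 1/2), X ~ Binomial(10, 1/2).
The two tails are symmetric, so α = 2·(1 + 10 + 45)/2^10 = 112/1024 = 7/64.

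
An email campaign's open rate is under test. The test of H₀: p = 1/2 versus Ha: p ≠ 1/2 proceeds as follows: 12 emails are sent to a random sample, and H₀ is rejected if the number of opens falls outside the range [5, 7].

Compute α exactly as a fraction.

397/1024

Under H₀, X ~ Binomial(12, 1/2); α is the probability of landing in either tail, P(X ≤ 4) + P(X ≥ 8).
The two tails are symmetric, so α = 2·(1 + 12 + 66 + 220 + 495)/2^12 = 1588/4096 = 397/1024.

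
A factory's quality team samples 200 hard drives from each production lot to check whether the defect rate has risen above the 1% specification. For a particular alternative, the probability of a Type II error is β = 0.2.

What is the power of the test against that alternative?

Power = 1 − β = 1 − 0.2 = 0.8.

0.8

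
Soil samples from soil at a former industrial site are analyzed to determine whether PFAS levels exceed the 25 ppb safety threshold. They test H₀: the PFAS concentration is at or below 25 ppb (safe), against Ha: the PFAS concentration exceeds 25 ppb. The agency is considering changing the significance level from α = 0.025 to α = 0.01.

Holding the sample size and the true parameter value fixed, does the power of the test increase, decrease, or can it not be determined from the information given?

It decreases.

Tightening α shrinks the rejection region. When Ha holds, fewer sample outcomes clear the stricter threshold, so more fall in the acceptance region.
Since power = 1 − β and β increases, power decreases.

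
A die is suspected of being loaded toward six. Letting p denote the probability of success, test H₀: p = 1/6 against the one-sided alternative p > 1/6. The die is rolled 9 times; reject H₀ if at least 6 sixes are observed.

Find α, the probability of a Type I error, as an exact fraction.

The Type I error probability is α = P(Y ≥ 6) computed under H₀, where Y ~ Binomial(9, 1/6).
Summing C(9,j)(1/6)^j(5/6)^{9−j} for j = 6,…,9 gives 5723/5038848.

5723/5038848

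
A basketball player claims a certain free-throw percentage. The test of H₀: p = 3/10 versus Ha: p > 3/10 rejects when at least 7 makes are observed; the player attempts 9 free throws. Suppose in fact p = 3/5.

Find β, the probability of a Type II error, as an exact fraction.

1500416/1953125

Under the alternative p = 3/5, X ~ Binomial(9, 3/5); β is the probability the test does not reject, P(X < 7).
Summing C(9,j)·(3/5)^j·(2/5)^{9-j} for j = 0..6 gives 1500416/1953125.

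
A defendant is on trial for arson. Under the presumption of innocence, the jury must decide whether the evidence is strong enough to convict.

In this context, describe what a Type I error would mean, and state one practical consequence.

With the conventional null hypothesis that the defendant is innocent:
A Type I error is rejecting H₀ when H₀ is true.
Here that means convicting the defendant when actually the defendant is innocent.

A Type I error would mean concluding that the defendant is guilty when in fact the defendant is innocent. Consequence: an innocent person is convicted and punished.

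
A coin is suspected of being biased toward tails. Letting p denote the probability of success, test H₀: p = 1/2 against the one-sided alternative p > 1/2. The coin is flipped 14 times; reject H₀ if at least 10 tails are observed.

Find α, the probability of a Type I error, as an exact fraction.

1471/16384

Under H₀, Y ~ Binomial(14, 1/2), and α = P(Y ≥ 10).
That's C(14,10) + C(14,11) + C(14,12) + C(14,13) + C(14,14) over 2^14, i.e. (1001 + 364 + 91 + 14 + 1)/16384 = 1471/16384.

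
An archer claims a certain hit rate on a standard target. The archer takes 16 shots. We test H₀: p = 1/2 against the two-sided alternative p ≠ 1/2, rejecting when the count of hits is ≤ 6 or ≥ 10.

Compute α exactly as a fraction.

14893/32768

The significance level is the null-hypothesis probability of the rejection region {≤6} ∪ {≥10}.
Each tail has probability (1 + 16 + 120 + 560 + 1820 + 4368 + 8008)/65536; doubling gives α = 29786/65536 = 14893/32768.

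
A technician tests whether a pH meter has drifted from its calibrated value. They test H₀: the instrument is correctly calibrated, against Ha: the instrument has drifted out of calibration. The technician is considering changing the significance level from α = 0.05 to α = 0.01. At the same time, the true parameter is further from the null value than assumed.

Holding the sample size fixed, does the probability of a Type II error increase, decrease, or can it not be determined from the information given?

The first change alone would make β increase; the second alone would make β decrease. Which effect dominates depends on the magnitudes, which are not given.

Cannot be determined from the information given.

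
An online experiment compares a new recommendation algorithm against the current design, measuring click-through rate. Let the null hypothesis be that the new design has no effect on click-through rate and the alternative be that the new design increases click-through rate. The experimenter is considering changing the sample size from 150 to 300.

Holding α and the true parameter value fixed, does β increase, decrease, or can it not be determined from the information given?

A larger sample reduces the standard error, pulling the sampling distribution under Ha further from the non-rejection region.

It decreases.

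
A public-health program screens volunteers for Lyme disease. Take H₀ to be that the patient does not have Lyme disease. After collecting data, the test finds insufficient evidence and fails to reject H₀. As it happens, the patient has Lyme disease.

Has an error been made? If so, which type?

Type II error

H₀ was not rejected, but H₀ is actually false.
Failing to reject a false null hypothesis is a Type II error (false negative).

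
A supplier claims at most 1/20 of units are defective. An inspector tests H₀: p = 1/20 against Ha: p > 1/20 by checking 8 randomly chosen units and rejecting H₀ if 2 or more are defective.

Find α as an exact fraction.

α = P(reject H₀ | H₀ true) = P(Y ≥ 2 | p = 1/20), Y ~ Binomial(8, 1/20).
α = 1 − P(Y ≤ 1) = 1 − 24134536953/25600000000 = 1465463047/25600000000.

1465463047/25600000000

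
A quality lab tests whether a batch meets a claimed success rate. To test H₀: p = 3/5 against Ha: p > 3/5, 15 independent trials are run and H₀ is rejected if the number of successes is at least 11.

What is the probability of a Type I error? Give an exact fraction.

The Type I error probability is α = P(Y ≥ 11) computed under H₀, where Y ~ Binomial(15, 3/5).
P(Y ≥ 11) = Σ_{j=11}^{15} C(15,j)·(3/5)^j·(2/5)^{15-j} = 6630789357/30517578125.

6630789357/30517578125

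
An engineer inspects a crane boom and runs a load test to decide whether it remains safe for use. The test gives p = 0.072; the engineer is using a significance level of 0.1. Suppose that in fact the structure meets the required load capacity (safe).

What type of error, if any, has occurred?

The conventional null hypothesis is that the structure meets the required load capacity (safe).
Since p = 0.072 < α = 0.1, H₀ is rejected.
H₀ is true (actually the structure meets the required load capacity (safe)).
Rejecting a true H₀ is a Type I error.

Type I error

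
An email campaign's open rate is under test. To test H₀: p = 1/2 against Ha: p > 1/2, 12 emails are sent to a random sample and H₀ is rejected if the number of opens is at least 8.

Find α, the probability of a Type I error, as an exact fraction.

397/2048

α = P(reject H₀ | H₀ true) = P(X ≥ 8 | p = 1/2), with X ~ Binomial(12, 1/2).
That's C(12,8) + C(12,9) + C(12,10) + C(12,11) + C(12,12) over 2^12, i.e. (495 + 220 + 66 + 12 + 1)/4096 = 794/4096 = 397/2048.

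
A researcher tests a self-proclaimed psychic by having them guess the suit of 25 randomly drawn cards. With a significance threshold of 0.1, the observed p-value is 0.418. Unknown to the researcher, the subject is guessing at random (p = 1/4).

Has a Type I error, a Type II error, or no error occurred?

The conventional null hypothesis is that the subject is guessing at random (p = 1/4).
Since p = 0.418 ≥ α = 0.1, H₀ is not rejected.
H₀ is true (actually the subject is guessing at random (p = 1/4)).
The decision matches the true state — no error.

No error (correct decision).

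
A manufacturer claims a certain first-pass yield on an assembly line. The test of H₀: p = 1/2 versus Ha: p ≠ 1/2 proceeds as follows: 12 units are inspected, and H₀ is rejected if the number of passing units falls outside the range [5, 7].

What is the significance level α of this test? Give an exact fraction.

397/1024

The significance level is the null-hypothesis probability of the rejection region {≤4} ∪ {≥8}.
The two tails are symmetric, so α = 2·(1 + 12 + 66 + 220 + 495)/2^12 = 1588/4096 = 397/1024.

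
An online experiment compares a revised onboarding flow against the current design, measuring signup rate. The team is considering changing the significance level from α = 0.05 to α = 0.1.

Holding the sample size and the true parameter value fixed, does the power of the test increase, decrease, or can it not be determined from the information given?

It increases.

Relaxing α lowers the evidence threshold; under Ha, outcomes that previously fell short now trigger rejection.
Since power = 1 − β and β decreases, power increases.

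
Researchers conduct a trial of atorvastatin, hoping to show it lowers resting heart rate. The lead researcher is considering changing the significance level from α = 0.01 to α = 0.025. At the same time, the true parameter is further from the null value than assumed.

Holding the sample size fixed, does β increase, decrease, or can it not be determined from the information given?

Relaxing α lowers the evidence threshold; under Ha, outcomes that previously fell short now trigger rejection. The further the true parameter sits from the null value, the more of the Ha sampling distribution falls in the rejection region. Both changes push β in the same direction.

It decreases.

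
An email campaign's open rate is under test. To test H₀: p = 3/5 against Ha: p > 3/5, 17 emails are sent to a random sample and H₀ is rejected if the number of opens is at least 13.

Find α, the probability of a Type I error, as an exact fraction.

Under H₀, K ~ Binomial(17, 3/5), and α = P(K ≥ 13).
Summing C(17,j)(3/5)^j(2/5)^{17−j} for j = 13,…,17 gives 19225941057/152587890625.

19225941057/152587890625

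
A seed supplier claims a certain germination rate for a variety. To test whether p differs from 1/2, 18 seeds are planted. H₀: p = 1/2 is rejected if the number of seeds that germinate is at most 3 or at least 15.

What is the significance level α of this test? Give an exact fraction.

247/32768

α = P(X ≤ 3 or X ≥ 15 | p = 1/2), X ~ Binomial(18, 1/2).
By symmetry, α = 2·P(X ≤ 3) = 2·(1 + 18 + 153 + 816)/262144 = 1976/262144 = 247/32768.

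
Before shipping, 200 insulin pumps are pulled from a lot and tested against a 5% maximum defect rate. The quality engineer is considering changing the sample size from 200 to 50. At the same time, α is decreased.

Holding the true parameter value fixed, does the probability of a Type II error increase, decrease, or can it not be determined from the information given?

It increases.

Reducing n widens both sampling distributions, so the test has less ability to distinguish Ha from H₀. A smaller α moves the rejection region further into the tail. With the alternative true, more outcomes now fall outside the rejection region, so failing to reject becomes more likely. Both changes push β in the same direction.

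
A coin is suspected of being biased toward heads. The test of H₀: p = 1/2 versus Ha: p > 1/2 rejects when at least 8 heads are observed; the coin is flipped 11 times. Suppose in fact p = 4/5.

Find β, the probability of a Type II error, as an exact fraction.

Under the alternative p = 4/5, X ~ Binomial(11, 4/5); β is the probability the test does not reject, P(X < 8).
Summing C(11,j)·(4/5)^j·(1/5)^{11-j} for j = 0..7 gives 12589/78125.

12589/78125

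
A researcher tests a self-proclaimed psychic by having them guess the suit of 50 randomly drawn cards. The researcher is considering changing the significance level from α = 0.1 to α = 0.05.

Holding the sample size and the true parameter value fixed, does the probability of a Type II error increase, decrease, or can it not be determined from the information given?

It increases.

Lowering α raises the bar for rejection; under Ha, the test now fails to reject on outcomes it previously would have rejected.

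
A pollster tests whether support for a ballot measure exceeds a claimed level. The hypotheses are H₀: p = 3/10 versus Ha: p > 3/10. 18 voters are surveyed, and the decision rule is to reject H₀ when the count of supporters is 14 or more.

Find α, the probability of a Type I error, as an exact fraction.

The Type I error probability is α = P(S ≥ 14) computed under H₀, where S ~ Binomial(18, 3/10).
Summing C(18,j)(3/10)^j(7/10)^{18−j} for j = 14,…,18 gives 493702843149/12500000000000000.

493702843149/12500000000000000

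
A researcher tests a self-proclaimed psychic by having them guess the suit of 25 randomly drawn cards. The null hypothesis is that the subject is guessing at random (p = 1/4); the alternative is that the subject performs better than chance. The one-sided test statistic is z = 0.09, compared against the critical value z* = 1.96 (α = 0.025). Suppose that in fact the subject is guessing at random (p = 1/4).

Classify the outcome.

Since z = 0.09 ≤ z* = 1.96, H₀ is not rejected.
H₀ is true (actually the subject is guessing at random (p = 1/4)).
The decision matches the true state — no error.

No error (correct decision).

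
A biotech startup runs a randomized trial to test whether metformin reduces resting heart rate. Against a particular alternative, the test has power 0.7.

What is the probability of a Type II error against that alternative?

Power = 1 − β, so β = 1 − 0.7 = 0.3.

0.3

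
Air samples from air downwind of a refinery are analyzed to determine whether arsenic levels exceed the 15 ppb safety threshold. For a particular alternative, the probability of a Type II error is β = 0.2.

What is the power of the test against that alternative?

Power = 1 − β = 1 − 0.2 = 0.8.

0.8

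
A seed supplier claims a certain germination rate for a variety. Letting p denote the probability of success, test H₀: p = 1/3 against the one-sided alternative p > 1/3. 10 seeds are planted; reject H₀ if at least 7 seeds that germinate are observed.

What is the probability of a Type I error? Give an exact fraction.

The Type I error probability is α = P(K ≥ 7) computed under H₀, where K ~ Binomial(10, 1/3).
Summing C(10,j)(1/3)^j(2/3)^{10−j} for j = 7,…,10 gives 43/2187.

43/2187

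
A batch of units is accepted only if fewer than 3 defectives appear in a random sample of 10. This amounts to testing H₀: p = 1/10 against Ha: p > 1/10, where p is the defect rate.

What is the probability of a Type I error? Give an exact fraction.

The significance level is the probability, assuming p = 1/10, of seeing 3 or more defectives in 10 draws.
Computing the lower-tail complement: 1 − 1162261467/1250000000 = 87738533/1250000000.

87738533/1250000000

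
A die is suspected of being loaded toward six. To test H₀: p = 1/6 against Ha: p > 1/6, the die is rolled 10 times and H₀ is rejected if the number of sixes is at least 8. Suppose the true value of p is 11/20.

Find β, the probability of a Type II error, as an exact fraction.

2305127290491/2560000000000

A Type II error is failing to reject when Ha holds: with p = 11/20, β = P(X ≤ 7).
Summing C(10,j)·(11/20)^j·(9/20)^{10-j} for j = 0..7 gives 2305127290491/2560000000000.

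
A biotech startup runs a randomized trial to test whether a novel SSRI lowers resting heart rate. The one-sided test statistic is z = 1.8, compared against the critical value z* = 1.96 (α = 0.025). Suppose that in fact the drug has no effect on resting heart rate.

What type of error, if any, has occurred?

No error (correct decision).

The conventional null hypothesis is that the drug has no effect on resting heart rate.
Since z = 1.8 ≤ z* = 1.96, H₀ is not rejected.
H₀ is true (actually the drug has no effect on resting heart rate).
The decision matches the true state — no error.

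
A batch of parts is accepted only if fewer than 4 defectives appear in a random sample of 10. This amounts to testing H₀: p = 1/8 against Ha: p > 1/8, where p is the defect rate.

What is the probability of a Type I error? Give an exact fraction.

Under H₀, X ~ Binomial(10, 1/8); the Type I error rate is P(X ≥ 4).
α = 1 − P(X ≤ 3) = 1 − 261063131/268435456 = 7372325/268435456.

7372325/268435456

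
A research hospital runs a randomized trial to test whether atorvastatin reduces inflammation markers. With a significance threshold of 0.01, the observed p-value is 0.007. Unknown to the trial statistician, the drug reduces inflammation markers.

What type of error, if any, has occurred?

The conventional null hypothesis is that the drug has no effect on inflammation markers.
Since p = 0.007 < α = 0.01, H₀ is rejected.
H₀ is false (actually the drug reduces inflammation markers).
The decision matches the true state — no error.

No error — this is a correct decision.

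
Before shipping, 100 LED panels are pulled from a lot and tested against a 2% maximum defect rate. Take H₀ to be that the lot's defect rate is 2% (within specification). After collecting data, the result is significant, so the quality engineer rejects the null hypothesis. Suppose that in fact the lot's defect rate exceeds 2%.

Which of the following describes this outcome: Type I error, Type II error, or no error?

No error (correct decision).

The test rejected a false H₀ — the decision matches the true state.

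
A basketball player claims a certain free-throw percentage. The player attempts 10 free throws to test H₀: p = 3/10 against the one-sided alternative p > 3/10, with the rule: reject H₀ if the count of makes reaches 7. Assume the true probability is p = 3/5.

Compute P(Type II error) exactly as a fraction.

Under the alternative p = 3/5, X ~ Binomial(10, 3/5); β is the probability the test does not reject, P(X < 7).
Equivalently, β = 1 − P(X ≥ 7) = 6032416/9765625.

6032416/9765625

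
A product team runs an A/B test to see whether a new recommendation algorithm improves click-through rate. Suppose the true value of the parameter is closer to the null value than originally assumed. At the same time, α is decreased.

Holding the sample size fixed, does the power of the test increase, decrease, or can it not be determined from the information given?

A smaller departure from H₀ means the test statistic under Ha is distributed closer to where it would be under H₀; rejection becomes less likely. A smaller α moves the rejection region further into the tail. With the alternative true, more outcomes now fall outside the rejection region, so failing to reject becomes more likely. Both changes push β in the same direction.
Since power = 1 − β and β increases, power decreases.

It decreases.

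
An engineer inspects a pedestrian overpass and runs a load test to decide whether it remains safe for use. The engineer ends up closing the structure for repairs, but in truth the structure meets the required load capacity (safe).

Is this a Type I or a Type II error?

The null hypothesis here is that the structure meets the required load capacity (safe).
'Closing the structure for repairs' corresponds to rejecting H₀.
H₀ was rejected but H₀ is true — a Type I error (false positive).

Type I error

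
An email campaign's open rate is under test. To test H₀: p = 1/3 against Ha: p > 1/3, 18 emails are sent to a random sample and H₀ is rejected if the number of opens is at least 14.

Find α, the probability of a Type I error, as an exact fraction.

56137/387420489

α = P(reject H₀ | H₀ true) = P(S ≥ 14 | p = 1/3), with S ~ Binomial(18, 1/3).
Adding the binomial terms for j = 14 through 18 with p = 1/3 yields 56137/387420489.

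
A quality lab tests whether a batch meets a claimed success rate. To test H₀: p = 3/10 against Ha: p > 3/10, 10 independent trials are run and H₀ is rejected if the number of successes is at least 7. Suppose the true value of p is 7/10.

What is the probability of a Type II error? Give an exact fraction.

218993301/625000000

β = P(fail to reject H₀ | Ha true) = P(X ≤ 6 | p = 7/10), X ~ Binomial(10, 7/10).
Equivalently, β = 1 − P(X ≥ 7) = 218993301/625000000.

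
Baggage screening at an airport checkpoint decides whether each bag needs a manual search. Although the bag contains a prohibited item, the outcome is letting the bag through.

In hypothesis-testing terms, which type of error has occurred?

The null hypothesis here is that the bag contains no prohibited items.
'Letting the bag through' corresponds to failing to reject H₀.
H₀ was not rejected but H₀ is false — a Type II error (false negative).

Type II error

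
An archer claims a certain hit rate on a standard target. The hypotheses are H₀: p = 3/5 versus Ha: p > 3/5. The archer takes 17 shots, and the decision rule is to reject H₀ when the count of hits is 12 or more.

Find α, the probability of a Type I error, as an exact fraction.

201363526341/762939453125

Under H₀, X ~ Binomial(17, 3/5), and α = P(X ≥ 12).
Summing C(17,j)(3/5)^j(2/5)^{17−j} for j = 12,…,17 gives 201363526341/762939453125.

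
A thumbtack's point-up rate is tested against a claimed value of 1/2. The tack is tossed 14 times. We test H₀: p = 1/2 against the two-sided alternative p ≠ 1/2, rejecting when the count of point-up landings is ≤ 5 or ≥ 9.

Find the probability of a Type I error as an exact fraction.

3473/8192

Under H₀, S ~ Binomial(14, 1/2); α is the probability of landing in either tail, P(S ≤ 5) + P(S ≥ 9).
By symmetry, α = 2·P(S ≤ 5) = 2·(1 + 14 + 91 + 364 + 1001 + 2002)/16384 = 6946/16384 = 3473/8192.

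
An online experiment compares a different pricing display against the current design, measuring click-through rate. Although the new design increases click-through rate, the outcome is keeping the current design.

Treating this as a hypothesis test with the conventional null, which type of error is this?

Type II error

The null hypothesis here is that the new design has no effect on click-through rate.
'Keeping the current design' corresponds to failing to reject H₀.
H₀ was not rejected but H₀ is false — a Type II error (false negative).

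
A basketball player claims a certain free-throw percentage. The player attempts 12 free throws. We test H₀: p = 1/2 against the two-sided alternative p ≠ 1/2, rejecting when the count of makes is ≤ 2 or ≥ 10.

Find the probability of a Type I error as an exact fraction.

79/2048

The significance level is the null-hypothesis probability of the rejection region {≤2} ∪ {≥10}.
By symmetry, α = 2·P(Y ≤ 2) = 2·(1 + 12 + 66)/4096 = 158/4096 = 79/2048.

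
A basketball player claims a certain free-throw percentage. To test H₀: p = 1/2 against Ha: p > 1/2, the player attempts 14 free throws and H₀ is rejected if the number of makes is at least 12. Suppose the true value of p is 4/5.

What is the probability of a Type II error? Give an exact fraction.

3368829417/6103515625

β = P(fail to reject H₀ | Ha true) = P(S ≤ 11 | p = 4/5), S ~ Binomial(14, 4/5).
Summing C(14,j)·(4/5)^j·(1/5)^{14-j} for j = 0..11 gives 3368829417/6103515625.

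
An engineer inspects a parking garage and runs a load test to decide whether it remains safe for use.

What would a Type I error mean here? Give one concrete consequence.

With the conventional null hypothesis that the structure meets the required load capacity (safe):
A Type I error is rejecting H₀ when H₀ is true.
Here that means closing the structure for repairs when actually the structure meets the required load capacity (safe).

A Type I error would mean concluding that the structure is structurally deficient when in fact the structure meets the required load capacity (safe). Consequence: a sound structure is closed unnecessarily, at significant cost and disruption.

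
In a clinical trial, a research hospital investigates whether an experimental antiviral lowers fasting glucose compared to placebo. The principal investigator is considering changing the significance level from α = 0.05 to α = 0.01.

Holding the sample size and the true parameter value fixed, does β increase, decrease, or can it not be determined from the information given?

Lowering α raises the bar for rejection; under Ha, the test now fails to reject on outcomes it previously would have rejected.

It increases.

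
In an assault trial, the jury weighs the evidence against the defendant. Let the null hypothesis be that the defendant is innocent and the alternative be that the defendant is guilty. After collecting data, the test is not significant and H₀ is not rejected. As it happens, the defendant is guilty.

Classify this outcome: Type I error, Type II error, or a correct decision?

Type II error

H₀ was not rejected, but H₀ is actually false.
Failing to reject a false null hypothesis is a Type II error (false negative).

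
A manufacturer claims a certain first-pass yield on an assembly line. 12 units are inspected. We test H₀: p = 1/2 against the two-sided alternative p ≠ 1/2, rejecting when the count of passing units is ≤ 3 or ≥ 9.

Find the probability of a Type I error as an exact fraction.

299/2048

Under H₀, K ~ Binomial(12, 1/2); α is the probability of landing in either tail, P(K ≤ 3) + P(K ≥ 9).
By symmetry, α = 2·P(K ≤ 3) = 2·(1 + 12 + 66 + 220)/4096 = 598/4096 = 299/2048.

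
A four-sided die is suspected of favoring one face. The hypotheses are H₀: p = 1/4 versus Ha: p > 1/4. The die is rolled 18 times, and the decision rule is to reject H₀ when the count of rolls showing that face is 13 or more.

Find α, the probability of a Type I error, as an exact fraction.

588337/17179869184

The Type I error probability is α = P(Y ≥ 13) computed under H₀, where Y ~ Binomial(18, 1/4).
P(Y ≥ 13) = Σ_{j=13}^{18} C(18,j)·(1/4)^j·(3/4)^{18-j} = 588337/17179869184.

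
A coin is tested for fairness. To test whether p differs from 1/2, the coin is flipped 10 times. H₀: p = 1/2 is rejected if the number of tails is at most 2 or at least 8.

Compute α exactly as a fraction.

7/64

The significance level is the null-hypothesis probability of the rejection region {≤2} ∪ {≥8}.
The two tails are symmetric, so α = 2·(1 + 10 + 45)/2^10 = 112/1024 = 7/64.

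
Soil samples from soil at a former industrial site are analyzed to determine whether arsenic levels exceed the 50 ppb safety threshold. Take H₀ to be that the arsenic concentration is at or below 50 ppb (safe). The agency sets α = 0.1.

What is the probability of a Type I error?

0.1

The significance level α is, by definition, the probability of a Type I error — P(reject H₀ | H₀ true).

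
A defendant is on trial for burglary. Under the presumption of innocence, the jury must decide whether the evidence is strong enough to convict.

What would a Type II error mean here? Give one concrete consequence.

A Type II error would mean concluding that the defendant is innocent (or at least failing to establish that the defendant is guilty) when in fact the defendant is guilty. Consequence: a guilty person goes free.

With the conventional null hypothesis that the defendant is innocent:
A Type II error is failing to reject H₀ when H₀ is false.
Here that means acquitting the defendant when actually the defendant is guilty.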